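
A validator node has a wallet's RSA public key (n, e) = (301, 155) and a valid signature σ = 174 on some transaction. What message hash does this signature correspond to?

Squares mod 301: σ^1≡174, σ^2≡176, σ^4≡274, σ^8≡127, σ^16≡176, σ^32≡274, σ^64≡127, σ^128≡176
155 = 128 + 16 + 8 + 2 + 1, so σ^155 ≡ 176·176·127·176·174 ≡ 174 (mod 301)

174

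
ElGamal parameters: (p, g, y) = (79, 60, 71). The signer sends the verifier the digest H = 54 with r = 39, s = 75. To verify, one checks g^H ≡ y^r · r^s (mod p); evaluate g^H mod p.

8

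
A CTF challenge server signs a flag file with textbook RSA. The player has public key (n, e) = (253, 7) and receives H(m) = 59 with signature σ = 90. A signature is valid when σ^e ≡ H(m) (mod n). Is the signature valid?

invalid

σ^2 ≡ 90^2 = 8100 ≡ 4
σ^4 ≡ 4^2 = 16
7 = 4 + 2 + 1, so σ^7 ≡ 16·4·90 ≡ 194 (mod 253)
The recovered value 194 does not match the digest 59.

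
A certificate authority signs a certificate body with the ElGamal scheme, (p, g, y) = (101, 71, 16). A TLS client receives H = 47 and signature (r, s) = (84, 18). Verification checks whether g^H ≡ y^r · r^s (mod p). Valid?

no

Left side g^H mod p:
Squares mod 101: 71^1≡71, 71^2≡92, 71^4≡81, 71^8≡97, 71^16≡16, 71^32≡54
47 = 32 + 8 + 4 + 2 + 1, so 71^47 ≡ 54·97·81·92·71 ≡ 52 (mod 101)
Right side y^r · r^s mod p:
Squares mod 101: 16^1≡16, 16^2≡54, 16^4≡88, 16^8≡68, 16^16≡79, 16^32≡80, 16^64≡37
84 = 64 + 16 + 4, so 16^84 ≡ 37·79·88 ≡ 78 (mod 101)
Squares mod 101: 84^1≡84, 84^2≡87, 84^4≡95, 84^8≡36, 84^16≡84
18 = 16 + 2, so 84^18 ≡ 84·87 ≡ 36 (mod 101)
78·36 = 2808 ≡ 81 (mod 101)
52 ≠ 81, so verification fails.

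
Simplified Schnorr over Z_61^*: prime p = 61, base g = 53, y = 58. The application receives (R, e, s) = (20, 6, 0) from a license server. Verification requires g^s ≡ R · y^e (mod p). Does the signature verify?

g^s mod p:
53^0 mod 61 = 1
R · y^e mod p:
58^2 = 3364 ≡ 9
58^4 ≡ 9^2 = 81 ≡ 20
6 = 4 + 2, so 58^6 ≡ 20·9 ≡ 58 (mod 61)
20·58 = 1160 ≡ 1 (mod 61)
1 ≡ 1 (mod 61); signature holds.

verifies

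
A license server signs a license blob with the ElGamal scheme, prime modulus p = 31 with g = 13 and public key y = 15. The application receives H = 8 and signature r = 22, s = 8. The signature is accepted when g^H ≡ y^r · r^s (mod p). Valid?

Left side g^H mod p:
13^8 mod 31 = 7
Right side y^r · r^s mod p:
15^22 mod 31 = 8
22^8 mod 31 = 28
8·28 = 224 ≡ 7 (mod 31)
7 ≡ 7 (mod 31), so the signature is genuine.

yes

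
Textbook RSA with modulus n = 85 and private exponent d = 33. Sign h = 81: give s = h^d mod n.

81

h^2 ≡ 81^2 = 6561 ≡ 16
h^4 ≡ 16^2 = 256 ≡ 1
h^8 ≡ 1^2 = 1
h^16 ≡ 1^2 = 1
h^32 ≡ 1^2 = 1
33 = 32 + 1, so h^33 ≡ 1·81 ≡ 81 (mod 85)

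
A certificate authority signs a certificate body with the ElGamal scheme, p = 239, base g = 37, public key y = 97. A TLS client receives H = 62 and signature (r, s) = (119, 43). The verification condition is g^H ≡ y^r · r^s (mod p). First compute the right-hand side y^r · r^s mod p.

97^2 = 9409 ≡ 88
97^4 ≡ 88^2 = 7744 ≡ 96
97^8 ≡ 96^2 = 9216 ≡ 134
97^16 ≡ 134^2 = 17956 ≡ 31
97^32 ≡ 31^2 = 961 ≡ 5
97^64 ≡ 5^2 = 25
119 = 64 + 32 + 16 + 4 + 2 + 1, so 97^119 ≡ 25·5·31·96·88·97 ≡ 238 (mod 239)
119^2 = 14161 ≡ 60
119^4 ≡ 60^2 = 3600 ≡ 15
119^8 ≡ 15^2 = 225
119^16 ≡ 225^2 = 50625 ≡ 196
119^32 ≡ 196^2 = 38416 ≡ 176
43 = 32 + 8 + 2 + 1, so 119^43 ≡ 176·225·60·119 ≡ 69 (mod 239)
y^r · r^s ≡ 238·69 = 16422 ≡ 170 (mod 239)

170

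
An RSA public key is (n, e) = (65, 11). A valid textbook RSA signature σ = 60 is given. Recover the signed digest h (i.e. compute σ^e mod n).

5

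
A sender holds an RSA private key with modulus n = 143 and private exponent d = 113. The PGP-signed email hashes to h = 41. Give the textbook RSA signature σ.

Squares mod 143: h^1≡41, h^2≡108, h^4≡81, h^8≡126, h^16≡3, h^32≡9, h^64≡81
113 = 64 + 32 + 16 + 1, so h^113 ≡ 81·9·3·41 ≡ 6 (mod 143)

6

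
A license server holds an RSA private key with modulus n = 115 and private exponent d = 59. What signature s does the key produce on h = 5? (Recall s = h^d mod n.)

65

h^2 ≡ 5^2 = 25
h^4 ≡ 25^2 = 625 ≡ 50
h^8 ≡ 50^2 = 2500 ≡ 85
h^16 ≡ 85^2 = 7225 ≡ 95
h^32 ≡ 95^2 = 9025 ≡ 55
59 = 32 + 16 + 8 + 2 + 1, so h^59 ≡ 55·95·85·25·5 ≡ 65 (mod 115)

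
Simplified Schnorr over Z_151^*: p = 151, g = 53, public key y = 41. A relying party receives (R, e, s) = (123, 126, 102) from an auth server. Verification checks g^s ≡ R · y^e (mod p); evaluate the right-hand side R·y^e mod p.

91

Squares mod 151: 41^1≡41, 41^2≡20, 41^4≡98, 41^8≡91, 41^16≡127, 41^32≡123, 41^64≡29
126 = 64 + 32 + 16 + 8 + 4 + 2, so 41^126 ≡ 29·123·127·91·98·20 ≡ 110 (mod 151)
R · y^e ≡ 123·110 = 13530 ≡ 91 (mod 151)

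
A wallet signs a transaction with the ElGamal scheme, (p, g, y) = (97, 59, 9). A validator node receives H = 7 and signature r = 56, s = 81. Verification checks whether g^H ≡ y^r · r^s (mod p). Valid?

Left side g^H mod p:
59^2 = 3481 ≡ 86
59^4 ≡ 86^2 = 7396 ≡ 24
7 = 4 + 2 + 1, so 59^7 ≡ 24·86·59 ≡ 41 (mod 97)
Right side y^r · r^s mod p:
9^2 = 81
9^4 ≡ 81^2 = 6561 ≡ 62
9^8 ≡ 62^2 = 3844 ≡ 61
9^16 ≡ 61^2 = 3721 ≡ 35
9^32 ≡ 35^2 = 1225 ≡ 61
56 = 32 + 16 + 8, so 9^56 ≡ 61·35·61 ≡ 61 (mod 97)
56^2 = 3136 ≡ 32
56^4 ≡ 32^2 = 1024 ≡ 54
56^8 ≡ 54^2 = 2916 ≡ 6
56^16 ≡ 6^2 = 36
56^32 ≡ 36^2 = 1296 ≡ 35
56^64 ≡ 35^2 = 1225 ≡ 61
81 = 64 + 16 + 1, so 56^81 ≡ 61·36·56 ≡ 77 (mod 97)
61·77 = 4697 ≡ 41 (mod 97)
41 ≡ 41 (mod 97), so the signature is genuine.

yes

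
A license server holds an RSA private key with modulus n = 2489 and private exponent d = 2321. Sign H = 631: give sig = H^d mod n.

H^2321 mod 2489 = 1278

1278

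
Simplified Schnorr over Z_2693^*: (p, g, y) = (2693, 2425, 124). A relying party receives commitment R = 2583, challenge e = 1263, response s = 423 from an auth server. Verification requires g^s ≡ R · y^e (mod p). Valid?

no

g^s mod p:
2425^2 = 5880625 ≡ 1806
2425^4 ≡ 1806^2 = 3261636 ≡ 413
2425^8 ≡ 413^2 = 170569 ≡ 910
2425^16 ≡ 910^2 = 828100 ≡ 1349
2425^32 ≡ 1349^2 = 1819801 ≡ 2026
2425^64 ≡ 2026^2 = 4104676 ≡ 544
2425^128 ≡ 544^2 = 295936 ≡ 2399
2425^256 ≡ 2399^2 = 5755201 ≡ 260
423 = 256 + 128 + 32 + 4 + 2 + 1, so 2425^423 ≡ 260·2399·2026·413·1806·2425 ≡ 2512 (mod 2693)
R · y^e mod p:
124^2 = 15376 ≡ 1911
124^4 ≡ 1911^2 = 3651921 ≡ 213
124^8 ≡ 213^2 = 45369 ≡ 2281
124^16 ≡ 2281^2 = 5202961 ≡ 85
124^32 ≡ 85^2 = 7225 ≡ 1839
124^64 ≡ 1839^2 = 3381921 ≡ 2206
124^128 ≡ 2206^2 = 4866436 ≡ 185
124^256 ≡ 185^2 = 34225 ≡ 1909
124^512 ≡ 1909^2 = 3644281 ≡ 652
124^1024 ≡ 652^2 = 425104 ≡ 2303
1263 = 1024 + 128 + 64 + 32 + 8 + 4 + 2 + 1, so 124^1263 ≡ 2303·185·2206·1839·2281·213·1911·124 ≡ 75 (mod 2693)
2583·75 = 193725 ≡ 2522 (mod 2693)
2512 ≠ 2522; the check fails.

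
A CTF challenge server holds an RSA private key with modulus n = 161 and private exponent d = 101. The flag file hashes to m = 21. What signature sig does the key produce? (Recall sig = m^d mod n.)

42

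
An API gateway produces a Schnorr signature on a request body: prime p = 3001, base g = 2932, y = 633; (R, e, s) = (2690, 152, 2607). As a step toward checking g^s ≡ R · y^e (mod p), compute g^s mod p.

1013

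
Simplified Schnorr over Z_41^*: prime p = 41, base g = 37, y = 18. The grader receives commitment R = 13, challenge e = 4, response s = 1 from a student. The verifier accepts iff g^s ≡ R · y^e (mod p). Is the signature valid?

g^s mod p:
37^1 mod 41 = 37
R · y^e mod p:
18^2 = 324 ≡ 37
18^4 ≡ 37^2 = 1369 ≡ 16
13·16 = 208 ≡ 3 (mod 41)
37 ≠ 3; the check fails.

invalid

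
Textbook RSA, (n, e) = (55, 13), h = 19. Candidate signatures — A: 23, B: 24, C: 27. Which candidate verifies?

B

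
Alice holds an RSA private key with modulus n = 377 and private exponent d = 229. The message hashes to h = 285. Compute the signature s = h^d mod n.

181

h^2 ≡ 285^2 = 81225 ≡ 170
h^4 ≡ 170^2 = 28900 ≡ 248
h^8 ≡ 248^2 = 61504 ≡ 53
h^16 ≡ 53^2 = 2809 ≡ 170
h^32 ≡ 170^2 = 28900 ≡ 248
h^64 ≡ 248^2 = 61504 ≡ 53
h^128 ≡ 53^2 = 2809 ≡ 170
229 = 128 + 64 + 32 + 4 + 1, so h^229 ≡ 170·53·248·248·285 ≡ 181 (mod 377)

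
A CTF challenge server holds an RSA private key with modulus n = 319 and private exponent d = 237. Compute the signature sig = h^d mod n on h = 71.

212

Squares mod 319: h^1≡71, h^2≡256, h^4≡141, h^8≡103, h^16≡82, h^32≡25, h^64≡306, h^128≡169
237 = 128 + 64 + 32 + 8 + 4 + 1, so h^237 ≡ 169·306·25·103·141·71 ≡ 212 (mod 319)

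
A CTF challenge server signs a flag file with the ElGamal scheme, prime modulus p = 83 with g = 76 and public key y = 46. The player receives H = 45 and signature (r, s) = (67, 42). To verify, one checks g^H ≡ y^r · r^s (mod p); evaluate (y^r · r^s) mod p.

46^2 = 2116 ≡ 41
46^4 ≡ 41^2 = 1681 ≡ 21
46^8 ≡ 21^2 = 441 ≡ 26
46^16 ≡ 26^2 = 676 ≡ 12
46^32 ≡ 12^2 = 144 ≡ 61
46^64 ≡ 61^2 = 3721 ≡ 69
67 = 64 + 2 + 1, so 46^67 ≡ 69·41·46 ≡ 73 (mod 83)
67^2 = 4489 ≡ 7
67^4 ≡ 7^2 = 49
67^8 ≡ 49^2 = 2401 ≡ 77
67^16 ≡ 77^2 = 5929 ≡ 36
67^32 ≡ 36^2 = 1296 ≡ 51
42 = 32 + 8 + 2, so 67^42 ≡ 51·77·7 ≡ 16 (mod 83)
y^r · r^s ≡ 73·16 = 1168 ≡ 6 (mod 83)

6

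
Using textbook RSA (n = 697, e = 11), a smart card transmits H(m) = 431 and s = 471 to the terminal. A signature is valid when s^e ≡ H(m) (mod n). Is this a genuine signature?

genuine

s^2 ≡ 471^2 = 221841 ≡ 195
s^4 ≡ 195^2 = 38025 ≡ 387
s^8 ≡ 387^2 = 149769 ≡ 611
11 = 8 + 2 + 1, so s^11 ≡ 611·195·471 ≡ 431 (mod 697)
431 = H(m), so the signature checks out.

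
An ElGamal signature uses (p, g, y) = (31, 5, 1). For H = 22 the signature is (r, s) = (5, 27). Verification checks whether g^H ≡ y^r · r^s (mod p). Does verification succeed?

fails

Left side g^H mod p:
5^2 = 25
5^4 ≡ 25^2 = 625 ≡ 5
5^8 ≡ 5^2 = 25
5^16 ≡ 25^2 = 625 ≡ 5
22 = 16 + 4 + 2, so 5^22 ≡ 5·5·25 ≡ 5 (mod 31)
Right side y^r · r^s mod p:
1^2 = 1
1^4 ≡ 1^2 = 1
5 = 4 + 1, so 1^5 ≡ 1·1 ≡ 1 (mod 31)
5^2 = 25
5^4 ≡ 25^2 = 625 ≡ 5
5^8 ≡ 5^2 = 25
5^16 ≡ 25^2 = 625 ≡ 5
27 = 16 + 8 + 2 + 1, so 5^27 ≡ 5·25·25·5 ≡ 1 (mod 31)
1·1 = 1 ≡ 1 (mod 31)
5 ≠ 1, so verification fails.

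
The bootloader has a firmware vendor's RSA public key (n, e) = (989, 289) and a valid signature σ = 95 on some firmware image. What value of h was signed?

142

σ^2 ≡ 95^2 = 9025 ≡ 124
σ^4 ≡ 124^2 = 15376 ≡ 541
σ^8 ≡ 541^2 = 292681 ≡ 926
σ^16 ≡ 926^2 = 857476 ≡ 13
σ^32 ≡ 13^2 = 169
σ^64 ≡ 169^2 = 28561 ≡ 869
σ^128 ≡ 869^2 = 755161 ≡ 554
σ^256 ≡ 554^2 = 306916 ≡ 326
289 = 256 + 32 + 1, so σ^289 ≡ 326·169·95 ≡ 142 (mod 989)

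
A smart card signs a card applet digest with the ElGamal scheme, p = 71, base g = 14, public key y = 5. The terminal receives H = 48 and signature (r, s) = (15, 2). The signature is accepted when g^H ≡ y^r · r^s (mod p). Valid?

Left side g^H mod p:
14^48 mod 71 = 25
Right side y^r · r^s mod p:
5^15 mod 71 = 1
15^2 mod 71 = 12
1·12 = 12 ≡ 12 (mod 71)
25 ≠ 12, so verification fails.

no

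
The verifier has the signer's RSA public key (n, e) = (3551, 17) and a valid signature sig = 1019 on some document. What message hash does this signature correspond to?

3426

sig^17 mod 3551 = 3426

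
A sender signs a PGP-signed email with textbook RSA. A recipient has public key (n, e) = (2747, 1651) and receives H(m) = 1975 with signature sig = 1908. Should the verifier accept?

Squares mod 2747: sig^1≡1908, sig^2≡689, sig^4≡2237, sig^8≡1882, sig^16≡1041, sig^32≡1363, sig^64≡797, sig^128≡652, sig^256≡2066, sig^512≡2265, sig^1024≡1576
1651 = 1024 + 512 + 64 + 32 + 16 + 2 + 1, so sig^1651 ≡ 1576·2265·797·1363·1041·689·1908 ≡ 1975 (mod 2747)
Since 1975 equals the digest 1975, verification succeeds.

accept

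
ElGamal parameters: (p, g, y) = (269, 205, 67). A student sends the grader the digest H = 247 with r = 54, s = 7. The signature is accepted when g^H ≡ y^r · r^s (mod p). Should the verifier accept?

reject

Left side g^H mod p:
205^2 = 42025 ≡ 61
205^4 ≡ 61^2 = 3721 ≡ 224
205^8 ≡ 224^2 = 50176 ≡ 142
205^16 ≡ 142^2 = 20164 ≡ 258
205^32 ≡ 258^2 = 66564 ≡ 121
205^64 ≡ 121^2 = 14641 ≡ 115
205^128 ≡ 115^2 = 13225 ≡ 44
247 = 128 + 64 + 32 + 16 + 4 + 2 + 1, so 205^247 ≡ 44·115·121·258·224·61·205 ≡ 256 (mod 269)
Right side y^r · r^s mod p:
67^2 = 4489 ≡ 185
67^4 ≡ 185^2 = 34225 ≡ 62
67^8 ≡ 62^2 = 3844 ≡ 78
67^16 ≡ 78^2 = 6084 ≡ 166
67^32 ≡ 166^2 = 27556 ≡ 118
54 = 32 + 16 + 4 + 2, so 67^54 ≡ 118·166·62·185 ≡ 180 (mod 269)
54^2 = 2916 ≡ 226
54^4 ≡ 226^2 = 51076 ≡ 235
7 = 4 + 2 + 1, so 54^7 ≡ 235·226·54 ≡ 131 (mod 269)
180·131 = 23580 ≡ 177 (mod 269)
256 ≠ 177, so verification fails.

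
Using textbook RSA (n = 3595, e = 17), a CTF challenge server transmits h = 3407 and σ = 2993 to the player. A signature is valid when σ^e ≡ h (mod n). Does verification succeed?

fails

σ^2 ≡ 2993^2 = 8958049 ≡ 2904
σ^4 ≡ 2904^2 = 8433216 ≡ 2941
σ^8 ≡ 2941^2 = 8649481 ≡ 3506
σ^16 ≡ 3506^2 = 12292036 ≡ 731
17 = 16 + 1, so σ^17 ≡ 731·2993 ≡ 2123 (mod 3595)
2123 ≠ 3407, so verification fails.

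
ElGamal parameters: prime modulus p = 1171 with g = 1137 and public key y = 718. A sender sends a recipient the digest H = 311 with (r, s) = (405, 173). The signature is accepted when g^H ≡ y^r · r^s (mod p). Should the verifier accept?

Left side g^H mod p:
1137^2 = 1292769 ≡ 1156
1137^4 ≡ 1156^2 = 1336336 ≡ 225
1137^8 ≡ 225^2 = 50625 ≡ 272
1137^16 ≡ 272^2 = 73984 ≡ 211
1137^32 ≡ 211^2 = 44521 ≡ 23
1137^64 ≡ 23^2 = 529
1137^128 ≡ 529^2 = 279841 ≡ 1143
1137^256 ≡ 1143^2 = 1306449 ≡ 784
311 = 256 + 32 + 16 + 4 + 2 + 1, so 1137^311 ≡ 784·23·211·225·1156·1137 ≡ 958 (mod 1171)
Right side y^r · r^s mod p:
718^2 = 515524 ≡ 284
718^4 ≡ 284^2 = 80656 ≡ 1028
718^8 ≡ 1028^2 = 1056784 ≡ 542
718^16 ≡ 542^2 = 293764 ≡ 1014
718^32 ≡ 1014^2 = 1028196 ≡ 58
718^64 ≡ 58^2 = 3364 ≡ 1022
718^128 ≡ 1022^2 = 1044484 ≡ 1123
718^256 ≡ 1123^2 = 1261129 ≡ 1133
405 = 256 + 128 + 16 + 4 + 1, so 718^405 ≡ 1133·1123·1014·1028·718 ≡ 370 (mod 1171)
405^2 = 164025 ≡ 85
405^4 ≡ 85^2 = 7225 ≡ 199
405^8 ≡ 199^2 = 39601 ≡ 958
405^16 ≡ 958^2 = 917764 ≡ 871
405^32 ≡ 871^2 = 758641 ≡ 1004
405^64 ≡ 1004^2 = 1008016 ≡ 956
405^128 ≡ 956^2 = 913936 ≡ 556
173 = 128 + 32 + 8 + 4 + 1, so 405^173 ≡ 556·1004·958·199·405 ≡ 452 (mod 1171)
370·452 = 167240 ≡ 958 (mod 1171)
958 ≡ 958 (mod 1171), so the signature is genuine.

accept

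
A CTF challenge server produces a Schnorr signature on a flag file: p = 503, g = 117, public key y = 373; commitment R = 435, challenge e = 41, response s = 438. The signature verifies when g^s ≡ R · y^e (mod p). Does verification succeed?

g^s mod p:
117^2 = 13689 ≡ 108
117^4 ≡ 108^2 = 11664 ≡ 95
117^8 ≡ 95^2 = 9025 ≡ 474
117^16 ≡ 474^2 = 224676 ≡ 338
117^32 ≡ 338^2 = 114244 ≡ 63
117^64 ≡ 63^2 = 3969 ≡ 448
117^128 ≡ 448^2 = 200704 ≡ 7
117^256 ≡ 7^2 = 49
438 = 256 + 128 + 32 + 16 + 4 + 2, so 117^438 ≡ 49·7·63·338·95·108 ≡ 64 (mod 503)
R · y^e mod p:
373^2 = 139129 ≡ 301
373^4 ≡ 301^2 = 90601 ≡ 61
373^8 ≡ 61^2 = 3721 ≡ 200
373^16 ≡ 200^2 = 40000 ≡ 263
373^32 ≡ 263^2 = 69169 ≡ 258
41 = 32 + 8 + 1, so 373^41 ≡ 258·200·373 ≡ 8 (mod 503)
435·8 = 3480 ≡ 462 (mod 503)
64 ≠ 462; the check fails.

fails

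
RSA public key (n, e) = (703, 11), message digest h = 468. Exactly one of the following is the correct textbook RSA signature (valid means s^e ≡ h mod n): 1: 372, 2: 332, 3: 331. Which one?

Candidate 1: Squares mod 703: 372^1≡372, 372^2≡596, 372^4≡201, 372^8≡330; 11 = 8 + 2 + 1, so 372^11 ≡ 330·596·372 ≡ 235 (mod 703)
Candidate 2: Squares mod 703: 332^1≡332, 332^2≡556, 332^4≡519, 332^8≡112; 11 = 8 + 2 + 1, so 332^11 ≡ 112·556·332 ≡ 480 (mod 703)
Candidate 3: Squares mod 703: 331^1≡331, 331^2≡596, 331^4≡201, 331^8≡330; 11 = 8 + 2 + 1, so 331^11 ≡ 330·596·331 ≡ 468 (mod 703)
  → matches h = 468

3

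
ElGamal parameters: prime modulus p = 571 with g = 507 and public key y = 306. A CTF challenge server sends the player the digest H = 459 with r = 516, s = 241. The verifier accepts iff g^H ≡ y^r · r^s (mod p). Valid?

no

Left side g^H mod p:
507^459 mod 571 = 516
Right side y^r · r^s mod p:
306^516 mod 571 = 407
516^241 mod 571 = 507
407·507 = 206349 ≡ 218 (mod 571)
516 ≠ 218, so verification fails.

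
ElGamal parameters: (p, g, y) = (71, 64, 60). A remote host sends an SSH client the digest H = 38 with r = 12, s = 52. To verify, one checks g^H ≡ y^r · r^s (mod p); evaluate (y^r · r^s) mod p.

12

Squares mod 71: 60^1≡60, 60^2≡50, 60^4≡15, 60^8≡12
12 = 8 + 4, so 60^12 ≡ 12·15 ≡ 38 (mod 71)
Squares mod 71: 12^1≡12, 12^2≡2, 12^4≡4, 12^8≡16, 12^16≡43, 12^32≡3
52 = 32 + 16 + 4, so 12^52 ≡ 3·43·4 ≡ 19 (mod 71)
y^r · r^s ≡ 38·19 = 722 ≡ 12 (mod 71)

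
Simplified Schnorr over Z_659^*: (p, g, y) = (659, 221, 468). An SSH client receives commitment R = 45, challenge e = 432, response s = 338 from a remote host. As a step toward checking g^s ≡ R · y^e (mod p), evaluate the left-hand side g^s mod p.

221^2 = 48841 ≡ 75
221^4 ≡ 75^2 = 5625 ≡ 353
221^8 ≡ 353^2 = 124609 ≡ 58
221^16 ≡ 58^2 = 3364 ≡ 69
221^32 ≡ 69^2 = 4761 ≡ 148
221^64 ≡ 148^2 = 21904 ≡ 157
221^128 ≡ 157^2 = 24649 ≡ 266
221^256 ≡ 266^2 = 70756 ≡ 243
338 = 256 + 64 + 16 + 2, so 221^338 ≡ 243·157·69·75 ≡ 297 (mod 659)

297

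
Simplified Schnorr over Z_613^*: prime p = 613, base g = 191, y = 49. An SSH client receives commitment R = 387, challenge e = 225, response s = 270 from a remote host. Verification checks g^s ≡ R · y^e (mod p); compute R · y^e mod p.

430

49^225 mod 613 = 546
R · y^e ≡ 387·546 = 211302 ≡ 430 (mod 613)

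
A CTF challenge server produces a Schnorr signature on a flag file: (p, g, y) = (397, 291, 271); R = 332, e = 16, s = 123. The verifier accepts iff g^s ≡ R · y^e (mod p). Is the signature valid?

g^s mod p:
Squares mod 397: 291^1≡291, 291^2≡120, 291^4≡108, 291^8≡151, 291^16≡172, 291^32≡206, 291^64≡354
123 = 64 + 32 + 16 + 8 + 2 + 1, so 291^123 ≡ 354·206·172·151·120·291 ≡ 230 (mod 397)
R · y^e mod p:
Squares mod 397: 271^1≡271, 271^2≡393, 271^4≡16, 271^8≡256, 271^16≡31
271^16 ≡ 31 (mod 397)
332·31 = 10292 ≡ 367 (mod 397)
230 ≠ 367; the check fails.

invalid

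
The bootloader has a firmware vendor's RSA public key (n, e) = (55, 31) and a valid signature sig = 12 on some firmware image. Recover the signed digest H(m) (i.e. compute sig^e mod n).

23

sig^2 ≡ 12^2 = 144 ≡ 34
sig^4 ≡ 34^2 = 1156 ≡ 1
sig^8 ≡ 1^2 = 1
sig^16 ≡ 1^2 = 1
31 = 16 + 8 + 4 + 2 + 1, so sig^31 ≡ 1·1·1·34·12 ≡ 23 (mod 55)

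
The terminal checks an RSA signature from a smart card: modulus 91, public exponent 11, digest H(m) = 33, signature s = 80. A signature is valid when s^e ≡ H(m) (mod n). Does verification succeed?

s^2 ≡ 80^2 = 6400 ≡ 30
s^4 ≡ 30^2 = 900 ≡ 81
s^8 ≡ 81^2 = 6561 ≡ 9
11 = 8 + 2 + 1, so s^11 ≡ 9·30·80 ≡ 33 (mod 91)
Since 33 equals the digest 33, verification succeeds.

passes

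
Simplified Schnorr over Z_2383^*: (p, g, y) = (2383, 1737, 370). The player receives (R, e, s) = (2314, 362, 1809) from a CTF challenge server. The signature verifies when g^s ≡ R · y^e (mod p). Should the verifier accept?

g^s mod p:
1737^2 = 3017169 ≡ 291
1737^4 ≡ 291^2 = 84681 ≡ 1276
1737^8 ≡ 1276^2 = 1628176 ≡ 587
1737^16 ≡ 587^2 = 344569 ≡ 1417
1737^32 ≡ 1417^2 = 2007889 ≡ 1403
1737^64 ≡ 1403^2 = 1968409 ≡ 51
1737^128 ≡ 51^2 = 2601 ≡ 218
1737^256 ≡ 218^2 = 47524 ≡ 2247
1737^512 ≡ 2247^2 = 5049009 ≡ 1815
1737^1024 ≡ 1815^2 = 3294225 ≡ 919
1809 = 1024 + 512 + 256 + 16 + 1, so 1737^1809 ≡ 919·1815·2247·1417·1737 ≡ 1005 (mod 2383)
R · y^e mod p:
370^2 = 136900 ≡ 1069
370^4 ≡ 1069^2 = 1142761 ≡ 1304
370^8 ≡ 1304^2 = 1700416 ≡ 1337
370^16 ≡ 1337^2 = 1787569 ≡ 319
370^32 ≡ 319^2 = 101761 ≡ 1675
370^64 ≡ 1675^2 = 2805625 ≡ 834
370^128 ≡ 834^2 = 695556 ≡ 2103
370^256 ≡ 2103^2 = 4422609 ≡ 2144
362 = 256 + 64 + 32 + 8 + 2, so 370^362 ≡ 2144·834·1675·1337·1069 ≡ 1592 (mod 2383)
2314·1592 = 3683888 ≡ 2153 (mod 2383)
1005 ≠ 2153; the check fails.

reject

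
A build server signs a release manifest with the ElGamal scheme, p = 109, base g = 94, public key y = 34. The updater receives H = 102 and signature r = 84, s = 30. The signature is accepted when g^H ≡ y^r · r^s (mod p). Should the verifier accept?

accept

Left side g^H mod p:
94^2 = 8836 ≡ 7
94^4 ≡ 7^2 = 49
94^8 ≡ 49^2 = 2401 ≡ 3
94^16 ≡ 3^2 = 9
94^32 ≡ 9^2 = 81
94^64 ≡ 81^2 = 6561 ≡ 21
102 = 64 + 32 + 4 + 2, so 94^102 ≡ 21·81·49·7 ≡ 75 (mod 109)
Right side y^r · r^s mod p:
34^2 = 1156 ≡ 66
34^4 ≡ 66^2 = 4356 ≡ 105
34^8 ≡ 105^2 = 11025 ≡ 16
34^16 ≡ 16^2 = 256 ≡ 38
34^32 ≡ 38^2 = 1444 ≡ 27
34^64 ≡ 27^2 = 729 ≡ 75
84 = 64 + 16 + 4, so 34^84 ≡ 75·38·105 ≡ 45 (mod 109)
84^2 = 7056 ≡ 80
84^4 ≡ 80^2 = 6400 ≡ 78
84^8 ≡ 78^2 = 6084 ≡ 89
84^16 ≡ 89^2 = 7921 ≡ 73
30 = 16 + 8 + 4 + 2, so 84^30 ≡ 73·89·78·80 ≡ 38 (mod 109)
45·38 = 1710 ≡ 75 (mod 109)
75 ≡ 75 (mod 109), so the signature is genuine.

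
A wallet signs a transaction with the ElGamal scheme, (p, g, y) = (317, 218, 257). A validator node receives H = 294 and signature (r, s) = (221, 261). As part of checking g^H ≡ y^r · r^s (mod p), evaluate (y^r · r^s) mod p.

277

Squares mod 317: 257^1≡257, 257^2≡113, 257^4≡89, 257^8≡313, 257^16≡16, 257^32≡256, 257^64≡234, 257^128≡232
221 = 128 + 64 + 16 + 8 + 4 + 1, so 257^221 ≡ 232·234·16·313·89·257 ≡ 218 (mod 317)
Squares mod 317: 221^1≡221, 221^2≡23, 221^4≡212, 221^8≡247, 221^16≡145, 221^32≡103, 221^64≡148, 221^128≡31, 221^256≡10
261 = 256 + 4 + 1, so 221^261 ≡ 10·212·221 ≡ 311 (mod 317)
y^r · r^s ≡ 218·311 = 67798 ≡ 277 (mod 317)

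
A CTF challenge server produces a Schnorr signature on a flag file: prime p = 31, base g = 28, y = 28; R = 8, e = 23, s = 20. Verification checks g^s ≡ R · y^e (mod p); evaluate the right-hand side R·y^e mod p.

Squares mod 31: 28^1≡28, 28^2≡9, 28^4≡19, 28^8≡20, 28^16≡28
23 = 16 + 4 + 2 + 1, so 28^23 ≡ 28·19·9·28 ≡ 20 (mod 31)
R · y^e ≡ 8·20 = 160 ≡ 5 (mod 31)

5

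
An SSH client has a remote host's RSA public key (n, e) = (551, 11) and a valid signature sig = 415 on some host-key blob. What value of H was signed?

370

sig^2 ≡ 415^2 = 172225 ≡ 313
sig^4 ≡ 313^2 = 97969 ≡ 442
sig^8 ≡ 442^2 = 195364 ≡ 310
11 = 8 + 2 + 1, so sig^11 ≡ 310·313·415 ≡ 370 (mod 551)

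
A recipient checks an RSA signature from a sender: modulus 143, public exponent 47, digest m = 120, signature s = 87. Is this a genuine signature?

genuine

s^47 mod 143 = 120
Since 120 equals the digest 120, verification succeeds.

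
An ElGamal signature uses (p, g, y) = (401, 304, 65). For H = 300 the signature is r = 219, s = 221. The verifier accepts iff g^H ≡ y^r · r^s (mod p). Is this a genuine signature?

forged

Left side g^H mod p:
304^300 mod 401 = 20
Right side y^r · r^s mod p:
65^219 mod 401 = 67
219^221 mod 401 = 167
67·167 = 11189 ≡ 362 (mod 401)
20 ≠ 362, so verification fails.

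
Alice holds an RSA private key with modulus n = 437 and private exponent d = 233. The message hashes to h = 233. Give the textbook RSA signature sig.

308

Squares mod 437: h^1≡233, h^2≡101, h^4≡150, h^8≡213, h^16≡358, h^32≡123, h^64≡271, h^128≡25
233 = 128 + 64 + 32 + 8 + 1, so h^233 ≡ 25·271·123·213·233 ≡ 308 (mod 437)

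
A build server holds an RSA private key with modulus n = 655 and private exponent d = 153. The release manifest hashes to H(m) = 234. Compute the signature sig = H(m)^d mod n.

Squares mod 655: (H(m))^1≡234, (H(m))^2≡391, (H(m))^4≡266, (H(m))^8≡16, (H(m))^16≡256, (H(m))^32≡36, (H(m))^64≡641, (H(m))^128≡196
153 = 128 + 16 + 8 + 1, so (H(m))^153 ≡ 196·256·16·234 ≡ 359 (mod 655)

359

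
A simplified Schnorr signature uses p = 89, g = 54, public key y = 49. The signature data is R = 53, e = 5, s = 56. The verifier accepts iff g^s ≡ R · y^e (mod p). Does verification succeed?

passes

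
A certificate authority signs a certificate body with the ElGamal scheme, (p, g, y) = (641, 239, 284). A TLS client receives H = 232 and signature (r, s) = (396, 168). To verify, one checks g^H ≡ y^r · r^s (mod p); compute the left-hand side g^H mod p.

Squares mod 641: 239^1≡239, 239^2≡72, 239^4≡56, 239^8≡572, 239^16≡274, 239^32≡79, 239^64≡472, 239^128≡357
232 = 128 + 64 + 32 + 8, so 239^232 ≡ 357·472·79·572 ≡ 518 (mod 641)

518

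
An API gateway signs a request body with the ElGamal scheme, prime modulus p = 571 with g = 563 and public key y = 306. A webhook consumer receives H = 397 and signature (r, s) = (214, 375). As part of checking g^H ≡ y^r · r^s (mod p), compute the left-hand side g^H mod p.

563^397 mod 571 = 116

116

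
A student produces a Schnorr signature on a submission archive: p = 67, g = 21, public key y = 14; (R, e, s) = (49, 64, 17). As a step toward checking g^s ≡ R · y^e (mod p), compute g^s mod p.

17

21^17 mod 67 = 17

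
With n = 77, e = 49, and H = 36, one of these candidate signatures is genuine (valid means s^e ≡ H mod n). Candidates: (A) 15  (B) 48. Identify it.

A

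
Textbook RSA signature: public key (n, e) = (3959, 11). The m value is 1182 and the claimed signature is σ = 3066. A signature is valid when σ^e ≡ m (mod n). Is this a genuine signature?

Squares mod 3959: σ^1≡3066, σ^2≡1690, σ^4≡1661, σ^8≡3457
11 = 8 + 2 + 1, so σ^11 ≡ 3457·1690·3066 ≡ 1182 (mod 3959)
Since 1182 equals the digest 1182, verification succeeds.

genuine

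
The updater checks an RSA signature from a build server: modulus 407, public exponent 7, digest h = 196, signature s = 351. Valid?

s^2 ≡ 351^2 = 123201 ≡ 287
s^4 ≡ 287^2 = 82369 ≡ 155
7 = 4 + 2 + 1, so s^7 ≡ 155·287·351 ≡ 87 (mod 407)
The recovered value 87 does not match the digest 196.

no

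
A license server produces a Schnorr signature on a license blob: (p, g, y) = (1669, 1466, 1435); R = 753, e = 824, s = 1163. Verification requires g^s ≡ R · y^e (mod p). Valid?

g^s mod p:
1466^2 = 2149156 ≡ 1153
1466^4 ≡ 1153^2 = 1329409 ≡ 885
1466^8 ≡ 885^2 = 783225 ≡ 464
1466^16 ≡ 464^2 = 215296 ≡ 1664
1466^32 ≡ 1664^2 = 2768896 ≡ 25
1466^64 ≡ 25^2 = 625
1466^128 ≡ 625^2 = 390625 ≡ 79
1466^256 ≡ 79^2 = 6241 ≡ 1234
1466^512 ≡ 1234^2 = 1522756 ≡ 628
1466^1024 ≡ 628^2 = 394384 ≡ 500
1163 = 1024 + 128 + 8 + 2 + 1, so 1466^1163 ≡ 500·79·464·1153·1466 ≡ 41 (mod 1669)
R · y^e mod p:
1435^2 = 2059225 ≡ 1348
1435^4 ≡ 1348^2 = 1817104 ≡ 1232
1435^8 ≡ 1232^2 = 1517824 ≡ 703
1435^16 ≡ 703^2 = 494209 ≡ 185
1435^32 ≡ 185^2 = 34225 ≡ 845
1435^64 ≡ 845^2 = 714025 ≡ 1362
1435^128 ≡ 1362^2 = 1855044 ≡ 785
1435^256 ≡ 785^2 = 616225 ≡ 364
1435^512 ≡ 364^2 = 132496 ≡ 645
824 = 512 + 256 + 32 + 16 + 8, so 1435^824 ≡ 645·364·845·185·703 ≡ 235 (mod 1669)
753·235 = 176955 ≡ 41 (mod 1669)
41 ≡ 41 (mod 1669); signature holds.

yes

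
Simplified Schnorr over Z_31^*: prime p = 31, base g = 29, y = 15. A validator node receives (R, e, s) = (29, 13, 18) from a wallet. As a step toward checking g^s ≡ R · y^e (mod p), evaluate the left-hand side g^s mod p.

Squares mod 31: 29^1≡29, 29^2≡4, 29^4≡16, 29^8≡8, 29^16≡2
18 = 16 + 2, so 29^18 ≡ 2·4 ≡ 8 (mod 31)

8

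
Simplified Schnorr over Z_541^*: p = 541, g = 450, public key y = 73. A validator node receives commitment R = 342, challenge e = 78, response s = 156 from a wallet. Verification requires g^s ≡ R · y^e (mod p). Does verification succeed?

fails

g^s mod p:
450^2 = 202500 ≡ 166
450^4 ≡ 166^2 = 27556 ≡ 506
450^8 ≡ 506^2 = 256036 ≡ 143
450^16 ≡ 143^2 = 20449 ≡ 432
450^32 ≡ 432^2 = 186624 ≡ 520
450^64 ≡ 520^2 = 270400 ≡ 441
450^128 ≡ 441^2 = 194481 ≡ 262
156 = 128 + 16 + 8 + 4, so 450^156 ≡ 262·432·143·506 ≡ 49 (mod 541)
R · y^e mod p:
73^2 = 5329 ≡ 460
73^4 ≡ 460^2 = 211600 ≡ 69
73^8 ≡ 69^2 = 4761 ≡ 433
73^16 ≡ 433^2 = 187489 ≡ 303
73^32 ≡ 303^2 = 91809 ≡ 380
73^64 ≡ 380^2 = 144400 ≡ 494
78 = 64 + 8 + 4 + 2, so 73^78 ≡ 494·433·69·460 ≡ 276 (mod 541)
342·276 = 94392 ≡ 258 (mod 541)
49 ≠ 258; the check fails.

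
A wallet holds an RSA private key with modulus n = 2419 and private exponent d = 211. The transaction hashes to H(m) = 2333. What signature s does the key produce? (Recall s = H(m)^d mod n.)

(H(m))^2 ≡ 2333^2 = 5442889 ≡ 139
(H(m))^4 ≡ 139^2 = 19321 ≡ 2388
(H(m))^8 ≡ 2388^2 = 5702544 ≡ 961
(H(m))^16 ≡ 961^2 = 923521 ≡ 1882
(H(m))^32 ≡ 1882^2 = 3541924 ≡ 508
(H(m))^64 ≡ 508^2 = 258064 ≡ 1650
(H(m))^128 ≡ 1650^2 = 2722500 ≡ 1125
211 = 128 + 64 + 16 + 2 + 1, so (H(m))^211 ≡ 1125·1650·1882·139·2333 ≡ 160 (mod 2419)

160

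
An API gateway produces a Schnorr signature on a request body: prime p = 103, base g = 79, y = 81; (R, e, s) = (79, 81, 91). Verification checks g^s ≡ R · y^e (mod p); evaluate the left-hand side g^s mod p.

72

Squares mod 103: 79^1≡79, 79^2≡61, 79^4≡13, 79^8≡66, 79^16≡30, 79^32≡76, 79^64≡8
91 = 64 + 16 + 8 + 2 + 1, so 79^91 ≡ 8·30·66·61·79 ≡ 72 (mod 103)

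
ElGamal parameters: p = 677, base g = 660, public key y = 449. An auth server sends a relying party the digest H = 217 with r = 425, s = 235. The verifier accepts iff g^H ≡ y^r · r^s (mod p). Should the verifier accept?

Left side g^H mod p:
660^2 = 435600 ≡ 289
660^4 ≡ 289^2 = 83521 ≡ 250
660^8 ≡ 250^2 = 62500 ≡ 216
660^16 ≡ 216^2 = 46656 ≡ 620
660^32 ≡ 620^2 = 384400 ≡ 541
660^64 ≡ 541^2 = 292681 ≡ 217
660^128 ≡ 217^2 = 47089 ≡ 376
217 = 128 + 64 + 16 + 8 + 1, so 660^217 ≡ 376·217·620·216·660 ≡ 483 (mod 677)
Right side y^r · r^s mod p:
449^2 = 201601 ≡ 532
449^4 ≡ 532^2 = 283024 ≡ 38
449^8 ≡ 38^2 = 1444 ≡ 90
449^16 ≡ 90^2 = 8100 ≡ 653
449^32 ≡ 653^2 = 426409 ≡ 576
449^64 ≡ 576^2 = 331776 ≡ 46
449^128 ≡ 46^2 = 2116 ≡ 85
449^256 ≡ 85^2 = 7225 ≡ 455
425 = 256 + 128 + 32 + 8 + 1, so 449^425 ≡ 455·85·576·90·449 ≡ 222 (mod 677)
425^2 = 180625 ≡ 543
425^4 ≡ 543^2 = 294849 ≡ 354
425^8 ≡ 354^2 = 125316 ≡ 71
425^16 ≡ 71^2 = 5041 ≡ 302
425^32 ≡ 302^2 = 91204 ≡ 486
425^64 ≡ 486^2 = 236196 ≡ 600
425^128 ≡ 600^2 = 360000 ≡ 513
235 = 128 + 64 + 32 + 8 + 2 + 1, so 425^235 ≡ 513·600·486·71·543·425 ≡ 176 (mod 677)
222·176 = 39072 ≡ 483 (mod 677)
483 ≡ 483 (mod 677), so the signature is genuine.

accept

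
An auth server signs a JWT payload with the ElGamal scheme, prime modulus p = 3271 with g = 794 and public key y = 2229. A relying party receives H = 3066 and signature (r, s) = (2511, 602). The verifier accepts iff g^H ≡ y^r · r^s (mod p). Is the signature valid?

invalid

Left side g^H mod p:
794^2 = 630436 ≡ 2404
794^4 ≡ 2404^2 = 5779216 ≡ 2630
794^8 ≡ 2630^2 = 6916900 ≡ 2006
794^16 ≡ 2006^2 = 4024036 ≡ 706
794^32 ≡ 706^2 = 498436 ≡ 1244
794^64 ≡ 1244^2 = 1547536 ≡ 353
794^128 ≡ 353^2 = 124609 ≡ 311
794^256 ≡ 311^2 = 96721 ≡ 1862
794^512 ≡ 1862^2 = 3467044 ≡ 3055
794^1024 ≡ 3055^2 = 9333025 ≡ 862
794^2048 ≡ 862^2 = 743044 ≡ 527
3066 = 2048 + 512 + 256 + 128 + 64 + 32 + 16 + 8 + 2, so 794^3066 ≡ 527·3055·1862·311·353·1244·706·2006·2404 ≡ 143 (mod 3271)
Right side y^r · r^s mod p:
2229^2 = 4968441 ≡ 3063
2229^4 ≡ 3063^2 = 9381969 ≡ 741
2229^8 ≡ 741^2 = 549081 ≡ 2824
2229^16 ≡ 2824^2 = 7974976 ≡ 278
2229^32 ≡ 278^2 = 77284 ≡ 2051
2229^64 ≡ 2051^2 = 4206601 ≡ 95
2229^128 ≡ 95^2 = 9025 ≡ 2483
2229^256 ≡ 2483^2 = 6165289 ≡ 2725
2229^512 ≡ 2725^2 = 7425625 ≡ 455
2229^1024 ≡ 455^2 = 207025 ≡ 952
2229^2048 ≡ 952^2 = 906304 ≡ 237
2511 = 2048 + 256 + 128 + 64 + 8 + 4 + 2 + 1, so 2229^2511 ≡ 237·2725·2483·95·2824·741·3063·2229 ≡ 2530 (mod 3271)
2511^2 = 6305121 ≡ 1904
2511^4 ≡ 1904^2 = 3625216 ≡ 948
2511^8 ≡ 948^2 = 898704 ≡ 2450
2511^16 ≡ 2450^2 = 6002500 ≡ 215
2511^32 ≡ 215^2 = 46225 ≡ 431
2511^64 ≡ 431^2 = 185761 ≡ 2585
2511^128 ≡ 2585^2 = 6682225 ≡ 2843
2511^256 ≡ 2843^2 = 8082649 ≡ 8
2511^512 ≡ 8^2 = 64
602 = 512 + 64 + 16 + 8 + 2, so 2511^602 ≡ 64·2585·215·2450·1904 ≡ 2404 (mod 3271)
2530·2404 = 6082120 ≡ 1331 (mod 3271)
143 ≠ 1331, so verification fails.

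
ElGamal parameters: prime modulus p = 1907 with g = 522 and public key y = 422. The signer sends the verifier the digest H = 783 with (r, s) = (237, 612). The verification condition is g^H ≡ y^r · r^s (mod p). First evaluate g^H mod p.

110

522^2 = 272484 ≡ 1690
522^4 ≡ 1690^2 = 2856100 ≡ 1321
522^8 ≡ 1321^2 = 1745041 ≡ 136
522^16 ≡ 136^2 = 18496 ≡ 1333
522^32 ≡ 1333^2 = 1776889 ≡ 1472
522^64 ≡ 1472^2 = 2166784 ≡ 432
522^128 ≡ 432^2 = 186624 ≡ 1645
522^256 ≡ 1645^2 = 2706025 ≡ 1899
522^512 ≡ 1899^2 = 3606201 ≡ 64
783 = 512 + 256 + 8 + 4 + 2 + 1, so 522^783 ≡ 64·1899·136·1321·1690·522 ≡ 110 (mod 1907)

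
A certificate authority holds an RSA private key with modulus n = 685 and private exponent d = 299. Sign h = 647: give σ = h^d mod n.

323

h^299 mod 685 = 323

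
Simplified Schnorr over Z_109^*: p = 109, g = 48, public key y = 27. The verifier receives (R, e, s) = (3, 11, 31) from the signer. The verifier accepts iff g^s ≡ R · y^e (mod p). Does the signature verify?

verifies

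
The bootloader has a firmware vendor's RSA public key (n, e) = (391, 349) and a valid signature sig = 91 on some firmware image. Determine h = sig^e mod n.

sig^2 ≡ 91^2 = 8281 ≡ 70
sig^4 ≡ 70^2 = 4900 ≡ 208
sig^8 ≡ 208^2 = 43264 ≡ 254
sig^16 ≡ 254^2 = 64516 ≡ 1
sig^32 ≡ 1^2 = 1
sig^64 ≡ 1^2 = 1
sig^128 ≡ 1^2 = 1
sig^256 ≡ 1^2 = 1
349 = 256 + 64 + 16 + 8 + 4 + 1, so sig^349 ≡ 1·1·1·254·208·91 ≡ 367 (mod 391)

367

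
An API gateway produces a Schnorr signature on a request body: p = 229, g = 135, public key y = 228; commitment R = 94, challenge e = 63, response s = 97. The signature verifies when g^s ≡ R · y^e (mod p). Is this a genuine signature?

genuine

g^s mod p:
135^2 = 18225 ≡ 134
135^4 ≡ 134^2 = 17956 ≡ 94
135^8 ≡ 94^2 = 8836 ≡ 134
135^16 ≡ 134^2 = 17956 ≡ 94
135^32 ≡ 94^2 = 8836 ≡ 134
135^64 ≡ 134^2 = 17956 ≡ 94
97 = 64 + 32 + 1, so 135^97 ≡ 94·134·135 ≡ 135 (mod 229)
R · y^e mod p:
228^2 = 51984 ≡ 1
228^4 ≡ 1^2 = 1
228^8 ≡ 1^2 = 1
228^16 ≡ 1^2 = 1
228^32 ≡ 1^2 = 1
63 = 32 + 16 + 8 + 4 + 2 + 1, so 228^63 ≡ 1·1·1·1·1·228 ≡ 228 (mod 229)
94·228 = 21432 ≡ 135 (mod 229)
135 ≡ 135 (mod 229); signature holds.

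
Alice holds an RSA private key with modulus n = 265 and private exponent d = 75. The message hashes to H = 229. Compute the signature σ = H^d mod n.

H^2 ≡ 229^2 = 52441 ≡ 236
H^4 ≡ 236^2 = 55696 ≡ 46
H^8 ≡ 46^2 = 2116 ≡ 261
H^16 ≡ 261^2 = 68121 ≡ 16
H^32 ≡ 16^2 = 256
H^64 ≡ 256^2 = 65536 ≡ 81
75 = 64 + 8 + 2 + 1, so H^75 ≡ 81·261·236·229 ≡ 149 (mod 265)

149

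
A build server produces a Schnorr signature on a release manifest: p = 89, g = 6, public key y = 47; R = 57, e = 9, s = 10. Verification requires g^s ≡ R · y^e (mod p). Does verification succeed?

passes

g^s mod p:
6^10 mod 89 = 21
R · y^e mod p:
47^9 mod 89 = 80
57·80 = 4560 ≡ 21 (mod 89)
21 ≡ 21 (mod 89); signature holds.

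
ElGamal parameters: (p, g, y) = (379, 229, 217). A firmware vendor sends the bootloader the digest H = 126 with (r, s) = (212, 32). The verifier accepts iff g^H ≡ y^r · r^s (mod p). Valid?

Left side g^H mod p:
229^2 = 52441 ≡ 139
229^4 ≡ 139^2 = 19321 ≡ 371
229^8 ≡ 371^2 = 137641 ≡ 64
229^16 ≡ 64^2 = 4096 ≡ 306
229^32 ≡ 306^2 = 93636 ≡ 23
229^64 ≡ 23^2 = 529 ≡ 150
126 = 64 + 32 + 16 + 8 + 4 + 2, so 229^126 ≡ 150·23·306·64·371·139 ≡ 1 (mod 379)
Right side y^r · r^s mod p:
217^2 = 47089 ≡ 93
217^4 ≡ 93^2 = 8649 ≡ 311
217^8 ≡ 311^2 = 96721 ≡ 76
217^16 ≡ 76^2 = 5776 ≡ 91
217^32 ≡ 91^2 = 8281 ≡ 322
217^64 ≡ 322^2 = 103684 ≡ 217
217^128 ≡ 217^2 = 47089 ≡ 93
212 = 128 + 64 + 16 + 4, so 217^212 ≡ 93·217·91·311 ≡ 93 (mod 379)
212^2 = 44944 ≡ 222
212^4 ≡ 222^2 = 49284 ≡ 14
212^8 ≡ 14^2 = 196
212^16 ≡ 196^2 = 38416 ≡ 137
212^32 ≡ 137^2 = 18769 ≡ 198
93·198 = 18414 ≡ 222 (mod 379)
1 ≠ 222, so verification fails.

no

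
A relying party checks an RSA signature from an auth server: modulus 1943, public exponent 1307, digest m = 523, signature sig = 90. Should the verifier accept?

Squares mod 1943: sig^1≡90, sig^2≡328, sig^4≡719, sig^8≡123, sig^16≡1528, sig^32≡1241, sig^64≡1225, sig^128≡629, sig^256≡1212, sig^512≡36, sig^1024≡1296
1307 = 1024 + 256 + 16 + 8 + 2 + 1, so sig^1307 ≡ 1296·1212·1528·123·328·90 ≡ 569 (mod 1943)
569 ≠ 523, so verification fails.

reject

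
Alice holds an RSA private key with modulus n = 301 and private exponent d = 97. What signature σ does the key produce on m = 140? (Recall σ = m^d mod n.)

133

m^97 mod 301 = 133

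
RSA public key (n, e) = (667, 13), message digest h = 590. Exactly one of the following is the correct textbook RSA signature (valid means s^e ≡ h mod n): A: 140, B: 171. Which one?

B

Candidate A: 140^2 = 19600 ≡ 257; 140^4 ≡ 257^2 = 66049 ≡ 16; 140^8 ≡ 16^2 = 256; 13 = 8 + 4 + 1, so 140^13 ≡ 256·16·140 ≡ 487 (mod 667)
Candidate B: 171^2 = 29241 ≡ 560; 171^4 ≡ 560^2 = 313600 ≡ 110; 171^8 ≡ 110^2 = 12100 ≡ 94; 13 = 8 + 4 + 1, so 171^13 ≡ 94·110·171 ≡ 590 (mod 667)
  → matches h = 590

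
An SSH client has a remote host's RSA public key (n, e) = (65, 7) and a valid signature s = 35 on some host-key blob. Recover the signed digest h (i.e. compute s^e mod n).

35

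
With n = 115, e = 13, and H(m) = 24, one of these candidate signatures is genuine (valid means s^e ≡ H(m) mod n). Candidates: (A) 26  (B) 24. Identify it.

B

Candidate A: 26^2 = 676 ≡ 101; 26^4 ≡ 101^2 = 10201 ≡ 81; 26^8 ≡ 81^2 = 6561 ≡ 6; 13 = 8 + 4 + 1, so 26^13 ≡ 6·81·26 ≡ 101 (mod 115)
Candidate B: 24^2 = 576 ≡ 1; 24^4 ≡ 1^2 = 1; 24^8 ≡ 1^2 = 1; 13 = 8 + 4 + 1, so 24^13 ≡ 1·1·24 ≡ 24 (mod 115)
  → matches H(m) = 24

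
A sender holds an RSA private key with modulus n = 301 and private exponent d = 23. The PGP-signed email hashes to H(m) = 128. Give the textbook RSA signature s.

Squares mod 301: (H(m))^1≡128, (H(m))^2≡130, (H(m))^4≡44, (H(m))^8≡130, (H(m))^16≡44
23 = 16 + 4 + 2 + 1, so (H(m))^23 ≡ 44·44·130·128 ≡ 214 (mod 301)

214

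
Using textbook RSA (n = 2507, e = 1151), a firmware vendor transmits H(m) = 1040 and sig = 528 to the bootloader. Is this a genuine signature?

forged

sig^2 ≡ 528^2 = 278784 ≡ 507
sig^4 ≡ 507^2 = 257049 ≡ 1335
sig^8 ≡ 1335^2 = 1782225 ≡ 2255
sig^16 ≡ 2255^2 = 5085025 ≡ 829
sig^32 ≡ 829^2 = 687241 ≡ 323
sig^64 ≡ 323^2 = 104329 ≡ 1542
sig^128 ≡ 1542^2 = 2377764 ≡ 1128
sig^256 ≡ 1128^2 = 1272384 ≡ 1335
sig^512 ≡ 1335^2 = 1782225 ≡ 2255
sig^1024 ≡ 2255^2 = 5085025 ≡ 829
1151 = 1024 + 64 + 32 + 16 + 8 + 4 + 2 + 1, so sig^1151 ≡ 829·1542·323·829·2255·1335·507·528 ≡ 1885 (mod 2507)
sig^1151 mod 2507 = 1885, but H(m) = 1040.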